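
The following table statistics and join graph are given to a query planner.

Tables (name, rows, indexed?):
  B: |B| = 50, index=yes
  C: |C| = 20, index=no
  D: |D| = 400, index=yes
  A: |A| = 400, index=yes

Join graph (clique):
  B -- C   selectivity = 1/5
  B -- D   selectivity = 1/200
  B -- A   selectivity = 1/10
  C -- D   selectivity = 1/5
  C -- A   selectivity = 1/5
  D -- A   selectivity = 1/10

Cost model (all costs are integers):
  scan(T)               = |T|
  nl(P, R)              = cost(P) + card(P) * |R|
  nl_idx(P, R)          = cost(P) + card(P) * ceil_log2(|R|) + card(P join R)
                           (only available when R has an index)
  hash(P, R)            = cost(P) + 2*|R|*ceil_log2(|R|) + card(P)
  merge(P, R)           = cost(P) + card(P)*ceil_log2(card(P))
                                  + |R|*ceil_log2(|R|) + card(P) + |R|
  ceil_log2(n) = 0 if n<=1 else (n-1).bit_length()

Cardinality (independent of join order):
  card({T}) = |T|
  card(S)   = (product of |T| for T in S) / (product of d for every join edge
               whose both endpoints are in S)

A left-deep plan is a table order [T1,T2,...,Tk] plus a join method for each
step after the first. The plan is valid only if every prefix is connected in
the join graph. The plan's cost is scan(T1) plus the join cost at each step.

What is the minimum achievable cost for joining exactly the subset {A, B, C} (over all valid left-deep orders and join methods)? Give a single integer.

3200

Selinger DP over subsets of {A,B,C}:
  {B}: scan cost=50, card=50
  {C}: scan cost=20, card=20
  {A}: scan cost=400, card=400
  {BC}: card=200; try (C,hash)→300, (B,nl_idx)→340, (B,merge)→490, (C,merge)→520, (B,hash)→640, (B,nl)→1020 …(+1); best=300 via (C,hash)
  {AB}: card=2000; try (B,hash)→1400, (A,nl_idx)→2500, (A,merge)→4400, (B,merge)→4750, (B,nl_idx)→4800, (A,hash)→7300 …(+2); best=1400 via (B,hash)
  {AC}: card=1600; try (C,hash)→1000, (A,nl_idx)→1800, (A,merge)→4140, (C,merge)→4520, (A,hash)→7240, (A,nl)→8020 …(+1); best=1000 via (C,hash)
  {ABC}: card=1600; try (B,hash)→3200, (C,hash)→3600, (A,nl_idx)→3700, (A,merge)→6100, (A,hash)→7700, (B,nl_idx)→12200 …(+5); best=3200 via (B,hash)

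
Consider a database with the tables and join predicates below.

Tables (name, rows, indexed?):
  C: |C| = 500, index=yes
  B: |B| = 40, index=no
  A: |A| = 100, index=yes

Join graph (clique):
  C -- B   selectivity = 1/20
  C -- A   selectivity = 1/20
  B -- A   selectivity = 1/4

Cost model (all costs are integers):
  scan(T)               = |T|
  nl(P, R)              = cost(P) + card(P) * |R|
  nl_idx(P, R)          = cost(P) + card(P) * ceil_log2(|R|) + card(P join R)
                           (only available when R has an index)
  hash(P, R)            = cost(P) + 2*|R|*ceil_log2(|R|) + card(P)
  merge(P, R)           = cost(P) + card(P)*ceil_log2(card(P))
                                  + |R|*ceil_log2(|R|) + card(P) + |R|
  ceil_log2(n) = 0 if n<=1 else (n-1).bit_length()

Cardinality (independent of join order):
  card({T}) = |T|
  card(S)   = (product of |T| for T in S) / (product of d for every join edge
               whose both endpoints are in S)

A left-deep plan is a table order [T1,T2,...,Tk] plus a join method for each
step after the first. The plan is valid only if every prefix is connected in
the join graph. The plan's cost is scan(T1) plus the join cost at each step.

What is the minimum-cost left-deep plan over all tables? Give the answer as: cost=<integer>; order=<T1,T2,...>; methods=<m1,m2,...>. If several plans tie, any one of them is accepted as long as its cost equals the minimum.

cost=3800; order=B,C,A; methods=nl_idx,hash

Selinger DP (subsets sized 1..n):
  {C}: scan cost=500, card=500
  {B}: scan cost=40, card=40
  {A}: scan cost=100, card=100
  {BC}: card=1000; try (C,nl_idx)→1400, (B,hash)→1480, (C,merge)→5320, (B,merge)→5780, (C,hash)→9080, (C,nl)→20040 …(+1); best=1400 via (C,nl_idx)
  {AC}: card=2500; try (A,hash)→2400, (C,nl_idx)→3500, (C,merge)→5900, (A,merge)→6300, (A,nl_idx)→6500, (C,hash)→9200 …(+2); best=2400 via (A,hash)
  {AB}: card=1000; try (B,hash)→680, (A,merge)→1120, (B,merge)→1180, (A,nl_idx)→1320, (A,hash)→1480, (A,nl)→4040 …(+1); best=680 via (B,hash)
  {ABC}: card=1250; try (A,hash)→3800, (B,hash)→5380, (A,nl_idx)→9650, (C,hash)→10680, (C,nl_idx)→10930, (A,merge)→13200 …(+5); best=3800 via (A,hash)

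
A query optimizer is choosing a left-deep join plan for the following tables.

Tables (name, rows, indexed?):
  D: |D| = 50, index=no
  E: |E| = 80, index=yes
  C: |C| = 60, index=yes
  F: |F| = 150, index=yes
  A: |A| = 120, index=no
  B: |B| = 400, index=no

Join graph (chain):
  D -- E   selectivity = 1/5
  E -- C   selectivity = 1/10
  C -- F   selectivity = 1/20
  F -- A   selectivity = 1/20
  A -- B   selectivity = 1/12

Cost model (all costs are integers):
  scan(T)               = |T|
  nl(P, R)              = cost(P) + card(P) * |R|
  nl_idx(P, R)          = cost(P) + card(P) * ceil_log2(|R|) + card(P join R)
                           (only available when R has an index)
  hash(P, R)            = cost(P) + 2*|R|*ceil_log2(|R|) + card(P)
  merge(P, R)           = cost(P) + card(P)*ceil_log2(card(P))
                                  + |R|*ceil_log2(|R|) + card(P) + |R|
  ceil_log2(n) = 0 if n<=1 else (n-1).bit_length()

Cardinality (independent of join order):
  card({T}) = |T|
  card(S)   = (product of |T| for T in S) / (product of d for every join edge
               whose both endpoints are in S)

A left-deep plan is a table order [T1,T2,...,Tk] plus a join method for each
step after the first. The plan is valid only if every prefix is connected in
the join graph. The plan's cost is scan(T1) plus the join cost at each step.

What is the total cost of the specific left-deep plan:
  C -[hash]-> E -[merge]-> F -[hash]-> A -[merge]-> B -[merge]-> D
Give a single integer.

step 1: scan C: cost=60, card=60
step 2: join E via hash
    card(P join E) = 60*80/(10) = 480
    cost = 60 + 2*80*7 + 60 = 1240
step 3: join F via merge
    card(P join F) = 480*150/(20) = 3600
    cost = 1240 + 480*9 + 150*8 + 480 + 150 = 7390
step 4: join A via hash
    card(P join A) = 3600*120/(20) = 21600
    cost = 7390 + 2*120*7 + 3600 = 12670
step 5: join B via merge
    card(P join B) = 21600*400/(12) = 720000
    cost = 12670 + 21600*15 + 400*9 + 21600 + 400 = 362270
step 6: join D via merge
    card(P join D) = 720000*50/(5) = 7200000
    cost = 362270 + 720000*20 + 50*6 + 720000 + 50 = 15482620

15482620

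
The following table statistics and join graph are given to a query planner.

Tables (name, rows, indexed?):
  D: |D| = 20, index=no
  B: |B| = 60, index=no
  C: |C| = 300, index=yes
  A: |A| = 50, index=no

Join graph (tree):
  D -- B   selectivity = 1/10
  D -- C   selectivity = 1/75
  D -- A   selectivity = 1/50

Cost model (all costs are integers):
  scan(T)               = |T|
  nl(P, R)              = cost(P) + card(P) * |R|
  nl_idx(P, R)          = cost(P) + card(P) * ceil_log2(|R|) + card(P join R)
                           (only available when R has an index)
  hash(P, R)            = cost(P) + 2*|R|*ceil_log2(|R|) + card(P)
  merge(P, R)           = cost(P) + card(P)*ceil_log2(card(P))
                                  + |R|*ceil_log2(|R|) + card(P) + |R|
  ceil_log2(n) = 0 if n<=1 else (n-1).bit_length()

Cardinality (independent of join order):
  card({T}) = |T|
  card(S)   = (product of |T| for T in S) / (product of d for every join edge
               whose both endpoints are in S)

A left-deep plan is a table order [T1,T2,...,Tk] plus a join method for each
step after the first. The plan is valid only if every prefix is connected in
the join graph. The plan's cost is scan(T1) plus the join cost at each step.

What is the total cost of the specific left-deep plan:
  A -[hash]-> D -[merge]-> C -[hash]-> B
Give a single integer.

4220

step 1: scan A: cost=50, card=50
step 2: join D via hash
    card(P join D) = 50*20/(50) = 20
    cost = 50 + 2*20*5 + 50 = 300
step 3: join C via merge
    card(P join C) = 20*300/(75) = 80
    cost = 300 + 20*5 + 300*9 + 20 + 300 = 3420
step 4: join B via hash
    card(P join B) = 80*60/(10) = 480
    cost = 3420 + 2*60*6 + 80 = 4220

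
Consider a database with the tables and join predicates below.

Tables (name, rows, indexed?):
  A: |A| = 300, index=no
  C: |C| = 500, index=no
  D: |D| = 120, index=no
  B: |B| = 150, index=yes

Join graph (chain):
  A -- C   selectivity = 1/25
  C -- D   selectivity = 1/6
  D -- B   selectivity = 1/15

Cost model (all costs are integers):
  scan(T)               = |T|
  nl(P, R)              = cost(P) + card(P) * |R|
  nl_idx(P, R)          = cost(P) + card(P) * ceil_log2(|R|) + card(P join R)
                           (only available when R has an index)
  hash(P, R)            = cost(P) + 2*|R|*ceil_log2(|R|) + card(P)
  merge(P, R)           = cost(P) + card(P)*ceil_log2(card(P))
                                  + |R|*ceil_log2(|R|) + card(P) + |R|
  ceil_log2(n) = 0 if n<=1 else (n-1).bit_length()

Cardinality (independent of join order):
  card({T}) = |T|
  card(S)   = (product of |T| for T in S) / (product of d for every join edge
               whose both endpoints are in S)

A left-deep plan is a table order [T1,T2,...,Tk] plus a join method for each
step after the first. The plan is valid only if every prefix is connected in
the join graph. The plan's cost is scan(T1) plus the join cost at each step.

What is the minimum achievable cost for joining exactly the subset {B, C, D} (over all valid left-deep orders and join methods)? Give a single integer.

Selinger DP over subsets of {B,C,D}:
  {C}: scan cost=500, card=500
  {D}: scan cost=120, card=120
  {B}: scan cost=150, card=150
  {CD}: card=10000; try (D,hash)→2680, (C,merge)→6080, (D,merge)→6460, (C,hash)→9240, (C,nl)→60120, (D,nl)→60500; best=2680 via (D,hash)
  {BD}: card=1200; try (D,hash)→1980, (B,nl_idx)→2280, (B,merge)→2430, (D,merge)→2460, (B,hash)→2640, (B,nl)→18120 …(+1); best=1980 via (D,hash)
  {BCD}: card=100000; try (C,hash)→12180, (B,hash)→15080, (C,merge)→21380, (B,merge)→154030, (B,nl_idx)→182680, (C,nl)→601980 …(+1); best=12180 via (C,hash)

12180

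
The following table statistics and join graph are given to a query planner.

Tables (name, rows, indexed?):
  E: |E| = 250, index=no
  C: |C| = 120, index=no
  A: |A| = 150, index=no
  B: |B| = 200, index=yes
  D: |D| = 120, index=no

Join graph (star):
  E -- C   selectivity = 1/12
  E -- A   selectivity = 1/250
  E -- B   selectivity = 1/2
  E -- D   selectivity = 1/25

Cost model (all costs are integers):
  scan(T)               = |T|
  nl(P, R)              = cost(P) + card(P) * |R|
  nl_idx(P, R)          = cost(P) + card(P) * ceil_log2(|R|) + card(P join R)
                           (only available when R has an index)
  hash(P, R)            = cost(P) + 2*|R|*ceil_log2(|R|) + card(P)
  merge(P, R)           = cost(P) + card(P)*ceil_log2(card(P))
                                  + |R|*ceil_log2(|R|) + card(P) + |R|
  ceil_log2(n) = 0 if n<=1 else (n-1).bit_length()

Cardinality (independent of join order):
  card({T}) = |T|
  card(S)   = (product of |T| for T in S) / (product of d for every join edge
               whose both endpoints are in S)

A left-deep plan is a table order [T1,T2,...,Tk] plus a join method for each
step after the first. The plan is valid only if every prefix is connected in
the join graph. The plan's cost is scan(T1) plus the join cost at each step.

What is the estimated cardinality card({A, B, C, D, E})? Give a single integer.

Tables in S: A(150), B(200), C(120), D(120), E(250)
Edges inside S: E-C(d=12), E-A(d=250), E-B(d=2), E-D(d=25)
numerator = 150 * 200 * 120 * 120 * 250 = 108000000000
denominator = 12 * 250 * 2 * 25 = 150000
card(S) = 108000000000 / 150000 = 720000

720000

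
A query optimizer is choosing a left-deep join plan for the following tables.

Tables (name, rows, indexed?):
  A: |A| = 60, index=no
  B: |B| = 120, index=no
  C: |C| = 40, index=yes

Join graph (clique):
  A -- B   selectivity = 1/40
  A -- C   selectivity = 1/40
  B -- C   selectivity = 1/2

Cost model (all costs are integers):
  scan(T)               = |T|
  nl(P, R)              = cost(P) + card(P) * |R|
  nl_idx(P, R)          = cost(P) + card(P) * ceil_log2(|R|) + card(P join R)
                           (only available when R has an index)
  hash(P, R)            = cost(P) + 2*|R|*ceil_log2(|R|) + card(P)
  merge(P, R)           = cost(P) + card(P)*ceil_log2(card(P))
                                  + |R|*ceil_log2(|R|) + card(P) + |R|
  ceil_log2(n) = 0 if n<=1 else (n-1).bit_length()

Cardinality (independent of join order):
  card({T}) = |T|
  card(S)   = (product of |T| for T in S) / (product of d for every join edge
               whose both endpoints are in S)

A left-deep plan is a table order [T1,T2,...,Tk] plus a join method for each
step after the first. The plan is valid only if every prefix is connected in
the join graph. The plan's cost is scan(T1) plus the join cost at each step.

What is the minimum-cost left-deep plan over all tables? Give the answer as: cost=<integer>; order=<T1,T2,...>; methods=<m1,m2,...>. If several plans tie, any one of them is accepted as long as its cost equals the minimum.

Selinger DP (subsets sized 1..n):
  {A}: scan cost=60, card=60
  {B}: scan cost=120, card=120
  {C}: scan cost=40, card=40
  {AB}: card=180; try (A,hash)→960, (B,merge)→1440, (A,merge)→1500, (B,hash)→1800, (B,nl)→7260, (A,nl)→7320; best=960 via (A,hash)
  {AC}: card=60; try (C,nl_idx)→480, (C,hash)→600, (A,merge)→740, (C,merge)→760, (A,hash)→800, (A,nl)→2440 …(+1); best=480 via (C,nl_idx)
  {BC}: card=2400; try (C,hash)→720, (B,merge)→1280, (C,merge)→1360, (B,hash)→1760, (C,nl_idx)→3240, (B,nl)→4840 …(+1); best=720 via (C,hash)
  {ABC}: card=90; try (C,hash)→1620, (B,merge)→1860, (C,nl_idx)→2130, (B,hash)→2220, (C,merge)→2860, (A,hash)→3840 …(+4); best=1620 via (C,hash)

cost=1620; order=B,A,C; methods=hash,hash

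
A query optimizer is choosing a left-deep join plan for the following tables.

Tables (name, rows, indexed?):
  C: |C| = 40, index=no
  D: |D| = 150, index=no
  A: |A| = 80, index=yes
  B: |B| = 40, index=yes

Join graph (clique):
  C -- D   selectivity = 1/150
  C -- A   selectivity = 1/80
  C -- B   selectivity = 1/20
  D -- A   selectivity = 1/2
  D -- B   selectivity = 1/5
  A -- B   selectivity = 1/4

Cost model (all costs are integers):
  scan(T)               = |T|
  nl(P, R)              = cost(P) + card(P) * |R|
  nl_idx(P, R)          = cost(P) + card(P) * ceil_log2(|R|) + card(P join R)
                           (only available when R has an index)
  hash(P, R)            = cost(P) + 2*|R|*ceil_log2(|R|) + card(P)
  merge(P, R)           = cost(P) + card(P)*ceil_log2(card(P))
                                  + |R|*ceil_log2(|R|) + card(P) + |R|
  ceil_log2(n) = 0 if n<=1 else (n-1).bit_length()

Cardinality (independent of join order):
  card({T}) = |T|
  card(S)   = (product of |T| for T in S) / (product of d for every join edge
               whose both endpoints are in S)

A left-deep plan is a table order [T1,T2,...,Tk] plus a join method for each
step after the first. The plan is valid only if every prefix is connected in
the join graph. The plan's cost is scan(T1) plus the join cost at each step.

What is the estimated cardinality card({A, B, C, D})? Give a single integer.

2

Tables in S: A(80), B(40), C(40), D(150)
Edges inside S: C-D(d=150), C-A(d=80), C-B(d=20), D-A(d=2), D-B(d=5), A-B(d=4)
numerator = 80 * 40 * 40 * 150 = 19200000
denominator = 150 * 80 * 20 * 2 * 5 * 4 = 9600000
card(S) = 19200000 / 9600000 = 2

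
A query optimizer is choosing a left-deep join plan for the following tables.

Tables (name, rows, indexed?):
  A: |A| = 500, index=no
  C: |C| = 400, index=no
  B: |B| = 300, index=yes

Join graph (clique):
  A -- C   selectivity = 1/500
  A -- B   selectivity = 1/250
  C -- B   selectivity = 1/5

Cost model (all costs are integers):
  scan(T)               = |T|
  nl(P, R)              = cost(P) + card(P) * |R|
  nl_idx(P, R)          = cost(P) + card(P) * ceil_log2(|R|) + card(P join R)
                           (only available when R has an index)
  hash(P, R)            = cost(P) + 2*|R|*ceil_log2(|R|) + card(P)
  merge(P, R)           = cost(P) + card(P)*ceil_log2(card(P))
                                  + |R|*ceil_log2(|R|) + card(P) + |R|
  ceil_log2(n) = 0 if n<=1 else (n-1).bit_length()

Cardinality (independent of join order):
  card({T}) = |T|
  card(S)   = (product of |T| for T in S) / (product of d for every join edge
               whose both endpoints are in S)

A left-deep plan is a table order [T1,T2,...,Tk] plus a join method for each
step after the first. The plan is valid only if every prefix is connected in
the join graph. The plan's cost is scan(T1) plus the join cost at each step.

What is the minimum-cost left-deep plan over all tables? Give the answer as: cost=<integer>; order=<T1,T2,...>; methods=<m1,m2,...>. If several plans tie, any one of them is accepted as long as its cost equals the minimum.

Selinger DP (subsets sized 1..n):
  {A}: scan cost=500, card=500
  {C}: scan cost=400, card=400
  {B}: scan cost=300, card=300
  {AC}: card=400; try (C,hash)→8200, (A,merge)→9400, (C,merge)→9500, (A,hash)→9800, (A,nl)→200400, (C,nl)→200500; best=8200 via (C,hash)
  {AB}: card=600; try (B,nl_idx)→5600, (B,hash)→6400, (A,merge)→8300, (B,merge)→8500, (A,hash)→9600, (A,nl)→150300 …(+1); best=5600 via (B,nl_idx)
  {BC}: card=24000; try (B,hash)→6200, (C,merge)→7300, (B,merge)→7400, (C,hash)→7800, (B,nl_idx)→28000, (C,nl)→120300 …(+1); best=6200 via (B,hash)
  {ABC}: card=96; try (B,nl_idx)→11896, (C,hash)→13400, (B,hash)→14000, (B,merge)→15200, (C,merge)→16200, (A,hash)→39200 …(+4); best=11896 via (B,nl_idx)

cost=11896; order=A,C,B; methods=hash,nl_idx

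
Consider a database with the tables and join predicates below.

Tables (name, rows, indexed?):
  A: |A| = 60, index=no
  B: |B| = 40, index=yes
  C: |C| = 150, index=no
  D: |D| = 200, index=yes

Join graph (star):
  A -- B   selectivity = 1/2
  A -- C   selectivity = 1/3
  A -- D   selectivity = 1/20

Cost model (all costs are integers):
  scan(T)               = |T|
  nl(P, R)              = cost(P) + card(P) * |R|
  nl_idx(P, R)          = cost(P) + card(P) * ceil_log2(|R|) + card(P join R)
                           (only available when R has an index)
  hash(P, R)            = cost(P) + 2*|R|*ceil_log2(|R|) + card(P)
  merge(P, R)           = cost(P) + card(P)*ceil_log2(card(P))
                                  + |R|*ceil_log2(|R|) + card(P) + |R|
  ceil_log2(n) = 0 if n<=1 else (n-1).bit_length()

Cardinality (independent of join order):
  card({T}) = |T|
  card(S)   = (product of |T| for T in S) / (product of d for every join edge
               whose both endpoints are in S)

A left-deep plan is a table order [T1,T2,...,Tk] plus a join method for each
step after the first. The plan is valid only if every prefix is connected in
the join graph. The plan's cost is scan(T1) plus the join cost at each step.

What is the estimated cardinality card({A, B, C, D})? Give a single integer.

Tables in S: A(60), B(40), C(150), D(200)
Edges inside S: A-B(d=2), A-C(d=3), A-D(d=20)
numerator = 60 * 40 * 150 * 200 = 72000000
denominator = 2 * 3 * 20 = 120
card(S) = 72000000 / 120 = 600000

600000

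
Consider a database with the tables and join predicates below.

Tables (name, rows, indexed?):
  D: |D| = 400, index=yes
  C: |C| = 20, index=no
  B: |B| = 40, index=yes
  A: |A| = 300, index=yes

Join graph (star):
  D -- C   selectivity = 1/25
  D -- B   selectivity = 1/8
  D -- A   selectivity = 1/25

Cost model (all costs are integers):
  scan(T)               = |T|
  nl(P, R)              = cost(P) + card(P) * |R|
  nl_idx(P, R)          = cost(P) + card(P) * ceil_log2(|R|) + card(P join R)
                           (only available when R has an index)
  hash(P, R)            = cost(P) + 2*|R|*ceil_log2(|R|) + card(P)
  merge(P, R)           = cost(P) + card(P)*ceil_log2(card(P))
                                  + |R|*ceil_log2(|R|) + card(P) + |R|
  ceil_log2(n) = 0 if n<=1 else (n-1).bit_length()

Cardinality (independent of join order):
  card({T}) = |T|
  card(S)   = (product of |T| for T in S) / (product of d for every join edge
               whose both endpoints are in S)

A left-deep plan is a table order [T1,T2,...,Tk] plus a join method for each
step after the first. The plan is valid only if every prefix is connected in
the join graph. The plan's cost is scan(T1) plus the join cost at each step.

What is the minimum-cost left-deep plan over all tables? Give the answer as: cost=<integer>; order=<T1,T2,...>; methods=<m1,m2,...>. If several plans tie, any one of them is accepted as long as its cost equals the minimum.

cost=8320; order=C,D,B,A; methods=nl_idx,hash,hash

Selinger DP (subsets sized 1..n):
  {D}: scan cost=400, card=400
  {C}: scan cost=20, card=20
  {B}: scan cost=40, card=40
  {A}: scan cost=300, card=300
  {CD}: card=320; try (D,nl_idx)→520, (C,hash)→1000, (D,merge)→4140, (C,merge)→4520, (D,hash)→7240, (D,nl)→8020 …(+1); best=520 via (D,nl_idx)
  {BD}: card=2000; try (B,hash)→1280, (D,nl_idx)→2400, (D,merge)→4320, (B,merge)→4680, (B,nl_idx)→4800, (D,hash)→7280 …(+2); best=1280 via (B,hash)
  {AD}: card=4800; try (A,hash)→6200, (D,merge)→7300, (A,merge)→7400, (D,hash)→7800, (D,nl_idx)→7800, (A,nl_idx)→8800 …(+2); best=6200 via (A,hash)
  {BCD}: card=1600; try (B,hash)→1320, (C,hash)→3480, (B,merge)→4000, (B,nl_idx)→4040, (B,nl)→13320, (C,merge)→25400 …(+1); best=1320 via (B,hash)
  {ACD}: card=3840; try (A,hash)→6240, (A,merge)→6720, (A,nl_idx)→7240, (C,hash)→11200, (C,merge)→73520, (A,nl)→96520 …(+1); best=6240 via (A,hash)
  {ABD}: card=24000; try (A,hash)→8680, (B,hash)→11480, (A,merge)→28280, (A,nl_idx)→43280, (B,nl_idx)→59000, (B,merge)→73680 …(+2); best=8680 via (A,hash)
  {ABCD}: card=19200; try (A,hash)→8320, (B,hash)→10560, (A,merge)→23520, (C,hash)→32880, (A,nl_idx)→34920, (B,nl_idx)→48480 …(+5); best=8320 via (A,hash)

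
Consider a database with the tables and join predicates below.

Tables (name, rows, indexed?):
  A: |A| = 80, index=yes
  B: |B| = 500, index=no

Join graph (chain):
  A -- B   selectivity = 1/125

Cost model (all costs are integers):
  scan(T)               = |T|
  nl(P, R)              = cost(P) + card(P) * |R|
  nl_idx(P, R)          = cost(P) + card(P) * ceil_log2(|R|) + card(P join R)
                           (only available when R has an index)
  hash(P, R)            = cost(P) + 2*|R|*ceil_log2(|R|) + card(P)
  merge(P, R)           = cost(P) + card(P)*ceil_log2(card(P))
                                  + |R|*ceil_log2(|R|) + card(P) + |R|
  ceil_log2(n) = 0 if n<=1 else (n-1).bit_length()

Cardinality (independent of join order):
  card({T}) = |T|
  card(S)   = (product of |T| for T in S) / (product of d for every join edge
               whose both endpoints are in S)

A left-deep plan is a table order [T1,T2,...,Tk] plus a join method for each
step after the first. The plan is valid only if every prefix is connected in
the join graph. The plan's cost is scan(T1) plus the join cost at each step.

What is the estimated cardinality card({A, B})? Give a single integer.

Tables in S: A(80), B(500)
Edges inside S: A-B(d=125)
numerator = 80 * 500 = 40000
denominator = 125 = 125
card(S) = 40000 / 125 = 320

320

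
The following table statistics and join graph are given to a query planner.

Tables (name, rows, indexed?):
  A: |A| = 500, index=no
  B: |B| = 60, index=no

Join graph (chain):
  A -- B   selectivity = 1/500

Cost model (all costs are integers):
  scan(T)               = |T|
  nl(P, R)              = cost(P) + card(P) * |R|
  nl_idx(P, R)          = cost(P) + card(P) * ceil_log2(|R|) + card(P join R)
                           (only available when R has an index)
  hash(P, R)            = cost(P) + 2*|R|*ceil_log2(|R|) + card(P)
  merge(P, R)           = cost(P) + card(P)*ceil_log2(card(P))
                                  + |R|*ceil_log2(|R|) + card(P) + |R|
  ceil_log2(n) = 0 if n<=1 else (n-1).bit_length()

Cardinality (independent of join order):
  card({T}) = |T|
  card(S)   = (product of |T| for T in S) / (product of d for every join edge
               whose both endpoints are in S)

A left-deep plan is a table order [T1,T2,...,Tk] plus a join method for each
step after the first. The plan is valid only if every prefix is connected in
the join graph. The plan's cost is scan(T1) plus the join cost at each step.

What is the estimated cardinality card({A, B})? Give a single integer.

Tables in S: A(500), B(60)
Edges inside S: A-B(d=500)
numerator = 500 * 60 = 30000
denominator = 500 = 500
card(S) = 30000 / 500 = 60

60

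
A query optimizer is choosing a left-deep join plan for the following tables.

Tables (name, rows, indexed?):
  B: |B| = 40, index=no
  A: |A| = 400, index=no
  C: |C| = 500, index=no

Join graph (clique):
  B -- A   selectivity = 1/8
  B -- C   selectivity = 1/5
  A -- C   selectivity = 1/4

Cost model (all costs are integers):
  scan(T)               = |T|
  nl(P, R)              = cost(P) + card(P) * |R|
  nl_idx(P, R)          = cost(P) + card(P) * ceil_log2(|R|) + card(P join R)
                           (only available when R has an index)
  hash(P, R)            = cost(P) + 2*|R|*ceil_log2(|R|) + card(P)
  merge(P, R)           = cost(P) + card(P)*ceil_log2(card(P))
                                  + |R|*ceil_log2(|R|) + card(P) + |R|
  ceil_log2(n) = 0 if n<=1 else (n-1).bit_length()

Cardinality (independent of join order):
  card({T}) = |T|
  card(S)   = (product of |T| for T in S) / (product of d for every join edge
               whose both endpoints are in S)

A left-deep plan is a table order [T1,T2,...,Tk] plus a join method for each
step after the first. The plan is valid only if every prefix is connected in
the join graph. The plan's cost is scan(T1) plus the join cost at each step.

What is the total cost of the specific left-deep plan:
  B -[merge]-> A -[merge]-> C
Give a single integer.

step 1: scan B: cost=40, card=40
step 2: join A via merge
    card(P join A) = 40*400/(8) = 2000
    cost = 40 + 40*6 + 400*9 + 40 + 400 = 4320
step 3: join C via merge
    card(P join C) = 2000*500/(5*4) = 50000
    cost = 4320 + 2000*11 + 500*9 + 2000 + 500 = 33320

33320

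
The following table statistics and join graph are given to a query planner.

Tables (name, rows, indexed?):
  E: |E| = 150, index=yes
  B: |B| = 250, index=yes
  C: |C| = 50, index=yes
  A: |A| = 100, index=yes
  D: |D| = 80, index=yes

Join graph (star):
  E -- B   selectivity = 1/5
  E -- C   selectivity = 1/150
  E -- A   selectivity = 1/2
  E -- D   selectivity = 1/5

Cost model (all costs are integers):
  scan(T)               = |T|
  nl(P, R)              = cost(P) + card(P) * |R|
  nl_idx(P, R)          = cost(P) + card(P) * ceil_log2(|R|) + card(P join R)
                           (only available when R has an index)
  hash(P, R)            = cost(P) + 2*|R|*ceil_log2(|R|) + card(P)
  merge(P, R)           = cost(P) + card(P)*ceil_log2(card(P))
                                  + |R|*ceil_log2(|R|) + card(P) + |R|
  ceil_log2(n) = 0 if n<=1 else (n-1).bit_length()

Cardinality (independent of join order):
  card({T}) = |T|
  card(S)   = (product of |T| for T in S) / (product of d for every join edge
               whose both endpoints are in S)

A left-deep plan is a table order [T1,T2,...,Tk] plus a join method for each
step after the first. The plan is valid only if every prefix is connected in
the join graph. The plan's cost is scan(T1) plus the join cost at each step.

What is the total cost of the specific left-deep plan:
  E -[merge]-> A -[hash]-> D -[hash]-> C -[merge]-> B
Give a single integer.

step 1: scan E: cost=150, card=150
step 2: join A via merge
    card(P join A) = 150*100/(2) = 7500
    cost = 150 + 150*8 + 100*7 + 150 + 100 = 2300
step 3: join D via hash
    card(P join D) = 7500*80/(5) = 120000
    cost = 2300 + 2*80*7 + 7500 = 10920
step 4: join C via hash
    card(P join C) = 120000*50/(150) = 40000
    cost = 10920 + 2*50*6 + 120000 = 131520
step 5: join B via merge
    card(P join B) = 40000*250/(5) = 2000000
    cost = 131520 + 40000*16 + 250*8 + 40000 + 250 = 813770

813770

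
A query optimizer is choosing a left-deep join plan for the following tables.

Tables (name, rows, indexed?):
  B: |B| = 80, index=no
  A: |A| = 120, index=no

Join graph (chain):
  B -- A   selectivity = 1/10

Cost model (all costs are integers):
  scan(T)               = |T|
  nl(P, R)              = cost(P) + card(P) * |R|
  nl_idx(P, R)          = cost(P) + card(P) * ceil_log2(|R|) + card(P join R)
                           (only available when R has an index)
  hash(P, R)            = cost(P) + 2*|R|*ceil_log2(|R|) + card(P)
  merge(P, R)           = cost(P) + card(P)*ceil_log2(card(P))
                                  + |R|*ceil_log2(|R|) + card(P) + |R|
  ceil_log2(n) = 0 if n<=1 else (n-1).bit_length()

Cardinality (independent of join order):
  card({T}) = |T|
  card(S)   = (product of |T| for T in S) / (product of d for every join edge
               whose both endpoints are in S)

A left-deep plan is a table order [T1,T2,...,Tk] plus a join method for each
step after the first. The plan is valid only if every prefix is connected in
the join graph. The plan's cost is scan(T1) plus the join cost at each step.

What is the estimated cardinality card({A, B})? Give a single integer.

Tables in S: A(120), B(80)
Edges inside S: B-A(d=10)
numerator = 120 * 80 = 9600
denominator = 10 = 10
card(S) = 9600 / 10 = 960

960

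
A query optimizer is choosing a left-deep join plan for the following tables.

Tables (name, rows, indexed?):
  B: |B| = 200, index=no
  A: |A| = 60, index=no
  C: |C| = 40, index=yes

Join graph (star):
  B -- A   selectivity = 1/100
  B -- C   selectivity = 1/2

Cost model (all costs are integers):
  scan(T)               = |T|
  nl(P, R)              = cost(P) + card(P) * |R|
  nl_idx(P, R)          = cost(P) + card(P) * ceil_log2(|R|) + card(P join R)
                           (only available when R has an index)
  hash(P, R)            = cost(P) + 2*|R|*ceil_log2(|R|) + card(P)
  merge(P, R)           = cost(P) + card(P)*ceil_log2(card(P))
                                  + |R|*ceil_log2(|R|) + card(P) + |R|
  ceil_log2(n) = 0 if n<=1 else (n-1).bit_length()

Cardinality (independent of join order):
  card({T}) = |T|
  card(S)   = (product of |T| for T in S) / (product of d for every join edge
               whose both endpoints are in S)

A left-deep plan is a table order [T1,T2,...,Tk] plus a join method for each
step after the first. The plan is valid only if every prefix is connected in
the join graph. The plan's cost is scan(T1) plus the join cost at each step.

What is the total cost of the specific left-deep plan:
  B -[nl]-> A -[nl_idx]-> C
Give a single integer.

step 1: scan B: cost=200, card=200
step 2: join A via nl
    card(P join A) = 200*60/(100) = 120
    cost = 200 + 200*60 = 12200
step 3: join C via nl_idx
    card(P join C) = 120*40/(2) = 2400
    cost = 12200 + 120*6 + 2400 = 15320

15320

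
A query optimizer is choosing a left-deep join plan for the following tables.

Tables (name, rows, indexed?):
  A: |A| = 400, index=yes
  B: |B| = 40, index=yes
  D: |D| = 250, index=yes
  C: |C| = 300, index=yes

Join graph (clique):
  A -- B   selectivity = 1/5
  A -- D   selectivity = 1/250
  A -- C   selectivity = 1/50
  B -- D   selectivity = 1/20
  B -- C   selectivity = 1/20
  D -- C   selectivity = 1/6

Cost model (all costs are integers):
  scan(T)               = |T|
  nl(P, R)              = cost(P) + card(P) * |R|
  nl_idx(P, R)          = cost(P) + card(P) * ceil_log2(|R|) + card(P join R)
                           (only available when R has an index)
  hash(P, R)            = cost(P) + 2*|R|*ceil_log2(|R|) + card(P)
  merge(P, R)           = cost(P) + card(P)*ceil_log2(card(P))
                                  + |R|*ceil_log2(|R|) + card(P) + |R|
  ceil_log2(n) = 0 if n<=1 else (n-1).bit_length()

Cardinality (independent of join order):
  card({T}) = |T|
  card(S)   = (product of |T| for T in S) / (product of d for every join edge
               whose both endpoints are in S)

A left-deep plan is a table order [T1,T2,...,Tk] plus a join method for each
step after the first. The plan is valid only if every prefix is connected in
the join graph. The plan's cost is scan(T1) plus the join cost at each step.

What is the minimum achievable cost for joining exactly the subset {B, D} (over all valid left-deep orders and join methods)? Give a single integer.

860

Selinger DP over subsets of {B,D}:
  {B}: scan cost=40, card=40
  {D}: scan cost=250, card=250
  {BD}: card=500; try (D,nl_idx)→860, (B,hash)→980, (B,nl_idx)→2250, (D,merge)→2570, (B,merge)→2780, (D,hash)→4080 …(+2); best=860 via (D,nl_idx)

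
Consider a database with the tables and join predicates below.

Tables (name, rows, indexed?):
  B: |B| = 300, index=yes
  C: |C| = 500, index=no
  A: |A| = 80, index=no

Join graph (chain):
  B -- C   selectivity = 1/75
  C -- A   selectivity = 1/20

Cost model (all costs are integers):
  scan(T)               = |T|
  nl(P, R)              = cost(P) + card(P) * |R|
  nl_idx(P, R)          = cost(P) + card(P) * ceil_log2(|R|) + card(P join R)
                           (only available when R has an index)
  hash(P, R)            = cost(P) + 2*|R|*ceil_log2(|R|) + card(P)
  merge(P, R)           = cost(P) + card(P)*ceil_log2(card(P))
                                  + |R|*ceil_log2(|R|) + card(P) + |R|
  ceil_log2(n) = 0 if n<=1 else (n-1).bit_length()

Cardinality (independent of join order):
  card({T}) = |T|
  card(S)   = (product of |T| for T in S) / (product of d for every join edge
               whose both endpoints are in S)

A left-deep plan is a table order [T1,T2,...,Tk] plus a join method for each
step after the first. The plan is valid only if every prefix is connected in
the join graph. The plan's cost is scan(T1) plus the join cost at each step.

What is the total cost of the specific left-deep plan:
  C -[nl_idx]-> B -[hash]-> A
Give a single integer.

step 1: scan C: cost=500, card=500
step 2: join B via nl_idx
    card(P join B) = 500*300/(75) = 2000
    cost = 500 + 500*9 + 2000 = 7000
step 3: join A via hash
    card(P join A) = 2000*80/(20) = 8000
    cost = 7000 + 2*80*7 + 2000 = 10120

10120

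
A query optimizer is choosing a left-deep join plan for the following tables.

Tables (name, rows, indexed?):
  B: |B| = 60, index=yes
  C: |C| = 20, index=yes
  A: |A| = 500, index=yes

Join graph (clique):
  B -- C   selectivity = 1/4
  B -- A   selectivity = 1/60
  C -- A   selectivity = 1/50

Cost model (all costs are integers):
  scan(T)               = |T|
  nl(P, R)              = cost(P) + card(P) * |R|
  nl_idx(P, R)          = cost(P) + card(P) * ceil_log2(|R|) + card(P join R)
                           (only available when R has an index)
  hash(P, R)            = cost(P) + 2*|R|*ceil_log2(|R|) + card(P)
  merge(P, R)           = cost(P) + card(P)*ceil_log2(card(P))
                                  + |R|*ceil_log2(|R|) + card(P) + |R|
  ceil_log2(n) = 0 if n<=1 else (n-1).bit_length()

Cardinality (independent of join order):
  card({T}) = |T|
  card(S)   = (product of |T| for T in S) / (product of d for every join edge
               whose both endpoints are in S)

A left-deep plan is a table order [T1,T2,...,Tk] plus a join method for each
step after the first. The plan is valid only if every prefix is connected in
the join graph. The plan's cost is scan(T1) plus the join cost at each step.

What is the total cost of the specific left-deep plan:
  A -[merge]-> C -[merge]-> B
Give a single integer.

step 1: scan A: cost=500, card=500
step 2: join C via merge
    card(P join C) = 500*20/(50) = 200
    cost = 500 + 500*9 + 20*5 + 500 + 20 = 5620
step 3: join B via merge
    card(P join B) = 200*60/(4*60) = 50
    cost = 5620 + 200*8 + 60*6 + 200 + 60 = 7840

7840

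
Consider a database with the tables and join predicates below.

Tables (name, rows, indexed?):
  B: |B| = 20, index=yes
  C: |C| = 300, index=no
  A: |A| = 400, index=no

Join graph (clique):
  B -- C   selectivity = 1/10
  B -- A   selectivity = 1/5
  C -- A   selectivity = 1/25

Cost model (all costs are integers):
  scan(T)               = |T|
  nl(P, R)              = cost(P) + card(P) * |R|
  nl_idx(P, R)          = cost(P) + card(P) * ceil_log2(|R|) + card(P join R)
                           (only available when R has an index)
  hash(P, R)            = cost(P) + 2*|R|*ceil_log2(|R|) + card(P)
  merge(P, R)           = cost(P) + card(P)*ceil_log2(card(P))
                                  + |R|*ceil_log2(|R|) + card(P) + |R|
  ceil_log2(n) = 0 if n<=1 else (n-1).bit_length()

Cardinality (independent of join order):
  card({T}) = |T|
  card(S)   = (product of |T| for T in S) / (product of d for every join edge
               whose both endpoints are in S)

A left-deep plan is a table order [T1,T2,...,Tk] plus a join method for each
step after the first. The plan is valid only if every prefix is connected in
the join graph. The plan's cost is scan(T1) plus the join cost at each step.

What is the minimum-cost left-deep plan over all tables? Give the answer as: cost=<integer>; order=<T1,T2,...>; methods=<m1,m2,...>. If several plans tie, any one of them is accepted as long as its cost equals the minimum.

cost=8000; order=A,B,C; methods=hash,hash

Selinger DP (subsets sized 1..n):
  {B}: scan cost=20, card=20
  {C}: scan cost=300, card=300
  {A}: scan cost=400, card=400
  {BC}: card=600; try (B,hash)→800, (B,nl_idx)→2400, (C,merge)→3140, (B,merge)→3420, (C,hash)→5440, (C,nl)→6020 …(+1); best=800 via (B,hash)
  {AB}: card=1600; try (B,hash)→1000, (B,nl_idx)→4000, (A,merge)→4140, (B,merge)→4520, (A,hash)→7240, (A,nl)→8020 …(+1); best=1000 via (B,hash)
  {AC}: card=4800; try (C,hash)→6200, (A,merge)→7300, (C,merge)→7400, (A,hash)→7800, (A,nl)→120300, (C,nl)→120400; best=6200 via (C,hash)
  {ABC}: card=1920; try (C,hash)→8000, (A,hash)→8600, (B,hash)→11200, (A,merge)→11400, (C,merge)→23200, (B,nl_idx)→32120 …(+4); best=8000 via (C,hash)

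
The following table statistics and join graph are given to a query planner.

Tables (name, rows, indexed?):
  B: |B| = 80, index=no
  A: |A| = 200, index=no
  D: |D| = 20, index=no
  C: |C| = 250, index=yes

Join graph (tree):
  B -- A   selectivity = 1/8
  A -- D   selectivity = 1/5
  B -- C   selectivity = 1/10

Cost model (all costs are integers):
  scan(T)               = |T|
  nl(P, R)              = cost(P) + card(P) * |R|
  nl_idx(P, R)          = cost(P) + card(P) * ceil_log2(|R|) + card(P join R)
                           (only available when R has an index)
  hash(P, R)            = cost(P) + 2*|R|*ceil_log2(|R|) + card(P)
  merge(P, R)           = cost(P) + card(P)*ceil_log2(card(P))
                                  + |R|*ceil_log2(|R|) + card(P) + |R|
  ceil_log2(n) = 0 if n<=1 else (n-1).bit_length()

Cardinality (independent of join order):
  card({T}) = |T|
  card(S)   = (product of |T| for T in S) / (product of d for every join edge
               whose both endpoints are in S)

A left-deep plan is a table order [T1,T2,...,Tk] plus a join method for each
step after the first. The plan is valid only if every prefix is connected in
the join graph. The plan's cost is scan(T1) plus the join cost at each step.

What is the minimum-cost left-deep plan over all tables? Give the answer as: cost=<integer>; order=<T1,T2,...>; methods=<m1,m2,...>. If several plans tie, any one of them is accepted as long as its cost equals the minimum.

cost=14520; order=A,D,B,C; methods=hash,hash,hash

Selinger DP (subsets sized 1..n):
  {B}: scan cost=80, card=80
  {A}: scan cost=200, card=200
  {D}: scan cost=20, card=20
  {C}: scan cost=250, card=250
  {AB}: card=2000; try (B,hash)→1520, (A,merge)→2520, (B,merge)→2640, (A,hash)→3360, (A,nl)→16080, (B,nl)→16200; best=1520 via (B,hash)
  {BC}: card=2000; try (B,hash)→1620, (C,nl_idx)→2720, (C,merge)→2970, (B,merge)→3140, (C,hash)→4160, (C,nl)→20080 …(+1); best=1620 via (B,hash)
  {AD}: card=800; try (D,hash)→600, (A,merge)→1940, (D,merge)→2120, (A,hash)→3240, (A,nl)→4020, (D,nl)→4200; best=600 via (D,hash)
  {ABD}: card=8000; try (B,hash)→2520, (D,hash)→3720, (B,merge)→10040, (D,merge)→25640, (D,nl)→41520, (B,nl)→64600; best=2520 via (B,hash)
  {ABC}: card=50000; try (A,hash)→6820, (C,hash)→7520, (A,merge)→27420, (C,merge)→27770, (C,nl_idx)→67520, (A,nl)→401620 …(+1); best=6820 via (A,hash)
  {ABCD}: card=200000; try (C,hash)→14520, (D,hash)→57020, (C,merge)→116770, (C,nl_idx)→266520, (D,merge)→856940, (D,nl)→1006820 …(+1); best=14520 via (C,hash)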